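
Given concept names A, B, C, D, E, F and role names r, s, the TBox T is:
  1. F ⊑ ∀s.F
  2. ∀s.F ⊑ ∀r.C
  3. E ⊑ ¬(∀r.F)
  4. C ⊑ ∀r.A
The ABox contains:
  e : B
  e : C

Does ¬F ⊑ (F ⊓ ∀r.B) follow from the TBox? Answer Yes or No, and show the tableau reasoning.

No

1. ¬F ⊑ (F ⊓ ∀r.B)  ⇔  (¬F ⊓ (¬F ⊔ ∃r.¬B)) unsat w.r.t. T
   open: L(x₀) ⊇ {¬C, ¬E, ¬F, ∃s.¬F} (+ ∃-successors)
2. Hence ¬F ⊑ (F ⊓ ∀r.B): not entailed.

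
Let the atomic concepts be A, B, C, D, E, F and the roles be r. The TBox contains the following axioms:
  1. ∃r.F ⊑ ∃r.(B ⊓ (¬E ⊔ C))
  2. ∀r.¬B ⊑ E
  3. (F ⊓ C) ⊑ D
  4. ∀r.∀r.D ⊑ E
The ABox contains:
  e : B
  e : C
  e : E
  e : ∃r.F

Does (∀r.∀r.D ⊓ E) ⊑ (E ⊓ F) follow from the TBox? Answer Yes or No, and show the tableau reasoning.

1. (∀r.∀r.D ⊓ E) ⊑ (E ⊓ F)  ⇔  ((∀r.∀r.D ⊓ E) ⊓ (¬E ⊔ ¬F)) unsat w.r.t. T
   open: L(x₀) ⊇ {E, ¬F, ∀r.¬F, ∀r.∀r.D}
2. Hence (∀r.∀r.D ⊓ E) ⊑ (E ⊓ F): not entailed.

No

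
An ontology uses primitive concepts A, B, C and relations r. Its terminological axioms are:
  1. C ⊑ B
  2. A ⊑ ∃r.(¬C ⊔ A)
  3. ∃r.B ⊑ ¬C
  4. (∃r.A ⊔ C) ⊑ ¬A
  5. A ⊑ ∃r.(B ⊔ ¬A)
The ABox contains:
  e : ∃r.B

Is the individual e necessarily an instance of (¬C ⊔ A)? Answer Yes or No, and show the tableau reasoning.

1. e : (¬C ⊔ A)?  L(e) = {∃r.B} ∪ {(C ⊓ ¬A)}
   clash {C, ¬C} at e — e ∈ (¬C ⊔ A)
2. Hence e : (¬C ⊔ A): entailed.

Yes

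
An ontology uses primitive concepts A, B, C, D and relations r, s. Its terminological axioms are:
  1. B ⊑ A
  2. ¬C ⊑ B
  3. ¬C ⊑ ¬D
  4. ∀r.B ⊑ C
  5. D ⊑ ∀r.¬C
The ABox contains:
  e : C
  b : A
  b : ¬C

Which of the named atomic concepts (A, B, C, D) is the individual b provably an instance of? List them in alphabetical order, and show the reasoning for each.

{A, B}

1. b : A?  L(b) = {A, ¬C} ∪ {¬A}
   clash {A, ¬A} at b — b ∈ A
2. b : B?  L(b) = {A, ¬C} ∪ {¬B}
   clash {B, ¬B} at b — b ∈ B
3. b : C?  L(b) = {A, ¬C} ∪ {¬C}
   apply at b: ¬C⊑B; ¬C⊑¬D
   open: L(b) ⊇ {A, B, ¬C, ¬D, ∃r.¬B} (+ ∃-successors) — b ∉ C possible
4. b : D?  L(b) = {A, ¬C} ∪ {¬D}
   apply at b: ¬C⊑B
   open: L(b) ⊇ {A, B, ¬C, ¬D, ∃r.¬B} (+ ∃-successors) — b ∉ D possible
5. Entailed for b: {A, B}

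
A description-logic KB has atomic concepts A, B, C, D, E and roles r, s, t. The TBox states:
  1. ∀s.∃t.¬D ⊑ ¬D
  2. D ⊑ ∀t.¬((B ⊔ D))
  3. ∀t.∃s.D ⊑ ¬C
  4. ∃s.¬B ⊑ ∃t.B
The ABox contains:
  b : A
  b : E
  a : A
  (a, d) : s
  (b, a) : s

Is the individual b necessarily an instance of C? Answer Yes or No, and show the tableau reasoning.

No

1. b : C?  L(b) = {A, E} ∪ {¬C}
   open: L(b) ⊇ {A, E, ¬C, ¬D, ∀s.B, …} (+ ∃-successors) — b ∉ C possible
2. Hence b : C: not entailed.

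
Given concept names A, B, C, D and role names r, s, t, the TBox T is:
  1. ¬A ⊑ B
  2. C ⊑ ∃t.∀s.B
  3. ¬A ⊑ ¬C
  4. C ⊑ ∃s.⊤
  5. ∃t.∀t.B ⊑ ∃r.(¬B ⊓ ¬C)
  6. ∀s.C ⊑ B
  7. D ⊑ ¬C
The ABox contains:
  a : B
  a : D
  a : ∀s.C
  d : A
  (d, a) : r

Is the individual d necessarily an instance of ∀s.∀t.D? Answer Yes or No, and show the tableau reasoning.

No

1. d : ∀s.∀t.D?  L(d) = {A} ∪ {∃s.∃t.¬D}
   open: L(d) ⊇ {A, ¬C, ∀t.∃t.¬B, ∃s.¬C, ∃s.∃t.¬D} (+ ∃-successors) — d ∉ ∀s.∀t.D possible
2. Hence d : ∀s.∀t.D: not entailed.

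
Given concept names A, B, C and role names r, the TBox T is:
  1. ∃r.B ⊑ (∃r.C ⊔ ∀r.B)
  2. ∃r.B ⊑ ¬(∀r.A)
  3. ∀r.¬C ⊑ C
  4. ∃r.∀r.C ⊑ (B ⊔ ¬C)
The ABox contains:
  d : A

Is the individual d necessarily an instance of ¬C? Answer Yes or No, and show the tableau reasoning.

No

1. d : ¬C?  L(d) = {A} ∪ {C}
   open: L(d) ⊇ {A, C, ∀r.¬B, ∀r.∃r.¬C} — d ∉ ¬C possible
2. Hence d : ¬C: not entailed.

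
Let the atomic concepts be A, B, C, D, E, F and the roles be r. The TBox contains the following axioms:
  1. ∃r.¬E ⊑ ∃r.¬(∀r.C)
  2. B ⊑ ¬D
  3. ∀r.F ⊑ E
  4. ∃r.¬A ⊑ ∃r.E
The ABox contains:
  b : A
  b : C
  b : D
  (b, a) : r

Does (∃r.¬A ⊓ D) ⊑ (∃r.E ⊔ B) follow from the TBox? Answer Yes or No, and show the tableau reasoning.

Yes

1. (∃r.¬A ⊓ D) ⊑ (∃r.E ⊔ B)  ⇔  ((∃r.¬A ⊓ D) ⊓ (∀r.¬E ⊓ ¬B)) unsat w.r.t. T
   all branches close; clash {E, ¬E} at an ∃-successor
2. Hence (∃r.¬A ⊓ D) ⊑ (∃r.E ⊔ B): entailed.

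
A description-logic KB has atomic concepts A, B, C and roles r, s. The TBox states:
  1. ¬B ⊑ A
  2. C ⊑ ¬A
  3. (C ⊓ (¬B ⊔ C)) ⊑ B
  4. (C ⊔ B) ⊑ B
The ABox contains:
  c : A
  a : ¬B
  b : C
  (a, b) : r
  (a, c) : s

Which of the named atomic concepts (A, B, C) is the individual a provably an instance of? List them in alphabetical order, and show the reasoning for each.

{A}

1. a : A?  L(a) = {¬B} ∪ {¬A}
   clash {A, ¬A} at a — a ∈ A
2. a : B?  L(a) = {¬B} ∪ {¬B}
   apply at a: ¬B⊑A
   open: L(a) ⊇ {A, ¬B, ¬C} — a ∉ B possible
3. a : C?  L(a) = {¬B} ∪ {¬C}
   apply at a: ¬B⊑A
   open: L(a) ⊇ {A, ¬B, ¬C} — a ∉ C possible
4. Entailed for a: {A}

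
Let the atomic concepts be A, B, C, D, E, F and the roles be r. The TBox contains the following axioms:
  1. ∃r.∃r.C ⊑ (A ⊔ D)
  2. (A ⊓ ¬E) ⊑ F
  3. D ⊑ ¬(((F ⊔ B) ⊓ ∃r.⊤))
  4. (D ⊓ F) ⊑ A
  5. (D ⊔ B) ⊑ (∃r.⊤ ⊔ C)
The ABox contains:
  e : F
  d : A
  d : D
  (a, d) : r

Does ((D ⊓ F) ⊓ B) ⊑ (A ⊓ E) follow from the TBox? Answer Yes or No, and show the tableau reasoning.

No

1. ((D ⊓ F) ⊓ B) ⊑ (A ⊓ E)  ⇔  (((D ⊓ F) ⊓ B) ⊓ (¬A ⊔ ¬E)) unsat w.r.t. T
   apply at x₀: D⊑¬(((F ⊔ B) ⊓ ∃r.⊤)); (D ⊓ F)⊑A
   open: L(x₀) ⊇ {A, B, C, D, F, …}
2. Hence ((D ⊓ F) ⊓ B) ⊑ (A ⊓ E): not entailed.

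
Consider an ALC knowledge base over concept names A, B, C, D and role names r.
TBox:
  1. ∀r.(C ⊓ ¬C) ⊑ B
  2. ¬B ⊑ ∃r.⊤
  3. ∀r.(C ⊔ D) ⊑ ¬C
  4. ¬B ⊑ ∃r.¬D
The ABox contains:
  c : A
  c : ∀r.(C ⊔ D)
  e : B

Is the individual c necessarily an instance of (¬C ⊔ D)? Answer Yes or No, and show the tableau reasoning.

Yes

1. c : (¬C ⊔ D)?  L(c) = {A, ∀r.(C ⊔ D)} ∪ {(C ⊓ ¬D)}
   clash {C, ¬C} at c — c ∈ (¬C ⊔ D)
2. Hence c : (¬C ⊔ D): entailed.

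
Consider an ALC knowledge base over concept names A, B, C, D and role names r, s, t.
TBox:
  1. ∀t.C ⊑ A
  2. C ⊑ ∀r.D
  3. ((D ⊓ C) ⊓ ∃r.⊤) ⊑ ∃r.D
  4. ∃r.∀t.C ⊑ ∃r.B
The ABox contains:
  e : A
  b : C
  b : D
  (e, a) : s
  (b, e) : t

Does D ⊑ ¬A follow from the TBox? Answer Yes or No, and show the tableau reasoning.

No

1. D ⊑ ¬A  ⇔  (D ⊓ A) unsat w.r.t. T
   open: L(x₀) ⊇ {A, D, ¬C, ∀r.∃t.¬C}
2. Hence D ⊑ ¬A: not entailed.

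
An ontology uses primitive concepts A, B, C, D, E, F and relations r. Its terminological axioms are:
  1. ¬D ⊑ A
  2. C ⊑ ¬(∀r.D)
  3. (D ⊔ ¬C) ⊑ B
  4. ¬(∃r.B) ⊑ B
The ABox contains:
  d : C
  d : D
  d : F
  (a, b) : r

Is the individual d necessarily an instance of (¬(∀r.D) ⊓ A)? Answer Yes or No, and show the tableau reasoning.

No

1. d : (¬(∀r.D) ⊓ A)?  L(d) = {C, D, F} ∪ {(∀r.D ⊔ ¬A)}
   apply at d: C⊑¬(∀r.D)
   open: L(d) ⊇ {B, C, D, F, ¬A, …} (+ ∃-successors) — d ∉ (¬(∀r.D) ⊓ A) possible
2. Hence d : (¬(∀r.D) ⊓ A): not entailed.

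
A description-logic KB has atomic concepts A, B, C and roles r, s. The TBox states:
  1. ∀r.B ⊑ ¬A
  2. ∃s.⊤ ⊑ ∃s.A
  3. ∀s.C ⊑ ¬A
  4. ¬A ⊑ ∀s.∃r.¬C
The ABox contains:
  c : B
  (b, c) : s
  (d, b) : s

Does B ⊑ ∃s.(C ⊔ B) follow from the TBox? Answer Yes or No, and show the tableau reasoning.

1. B ⊑ ∃s.(C ⊔ B)  ⇔  (B ⊓ ∀s.(¬C ⊓ ¬B)) unsat w.r.t. T
   open: L(x₀) ⊇ {B, ¬A, ∀s.(¬C ⊓ ¬B), ∀s.∃r.¬C, ∀s.⊥, …} (+ ∃-successors)
2. Hence B ⊑ ∃s.(C ⊔ B): not entailed.

No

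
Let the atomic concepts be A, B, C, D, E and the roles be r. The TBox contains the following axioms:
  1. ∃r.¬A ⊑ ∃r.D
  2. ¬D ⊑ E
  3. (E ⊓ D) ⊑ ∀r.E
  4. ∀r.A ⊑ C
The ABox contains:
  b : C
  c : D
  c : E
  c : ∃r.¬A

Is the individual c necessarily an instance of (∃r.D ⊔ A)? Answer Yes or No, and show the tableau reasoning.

1. c : (∃r.D ⊔ A)?  L(c) = {D, E, ∃r.¬A} ∪ {(∀r.¬D ⊓ ¬A)}
   clash {D, ¬D} at an ∃-successor — c ∈ (∃r.D ⊔ A)
2. Hence c : (∃r.D ⊔ A): entailed.

Yes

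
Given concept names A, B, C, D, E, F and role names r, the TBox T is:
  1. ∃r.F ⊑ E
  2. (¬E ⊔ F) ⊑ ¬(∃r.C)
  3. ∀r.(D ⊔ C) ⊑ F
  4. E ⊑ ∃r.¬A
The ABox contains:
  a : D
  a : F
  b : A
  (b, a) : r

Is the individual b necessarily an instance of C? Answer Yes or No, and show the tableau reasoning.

No

1. b : C?  L(b) = {A} ∪ {¬C}
   open: L(b) ⊇ {A, E, ¬C, ¬F, ∃r.(¬D ⊓ ¬C), …} (+ ∃-successors) — b ∉ C possible
2. Hence b : C: not entailed.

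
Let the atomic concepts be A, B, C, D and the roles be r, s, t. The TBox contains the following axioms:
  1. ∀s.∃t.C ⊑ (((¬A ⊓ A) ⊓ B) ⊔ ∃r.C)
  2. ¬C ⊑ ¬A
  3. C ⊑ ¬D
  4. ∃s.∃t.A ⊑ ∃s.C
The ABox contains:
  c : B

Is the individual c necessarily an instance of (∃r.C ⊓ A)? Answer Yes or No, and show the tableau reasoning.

No

1. c : (∃r.C ⊓ A)?  L(c) = {B} ∪ {(∀r.¬C ⊔ ¬A)}
   open: L(c) ⊇ {B, C, ¬D, ∀r.¬C, ∀s.∀t.¬A, …} (+ ∃-successors) — c ∉ (∃r.C ⊓ A) possible
2. Hence c : (∃r.C ⊓ A): not entailed.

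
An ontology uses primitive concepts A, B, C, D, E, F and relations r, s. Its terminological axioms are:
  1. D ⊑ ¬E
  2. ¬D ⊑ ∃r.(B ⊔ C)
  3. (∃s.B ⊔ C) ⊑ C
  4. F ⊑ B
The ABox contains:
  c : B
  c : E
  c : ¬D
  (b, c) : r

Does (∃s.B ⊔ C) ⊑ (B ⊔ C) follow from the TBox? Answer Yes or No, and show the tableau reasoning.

1. (∃s.B ⊔ C) ⊑ (B ⊔ C)  ⇔  ((∃s.B ⊔ C) ⊓ (¬B ⊓ ¬C)) unsat w.r.t. T
   all branches close; clash {B, ¬B} at x₀
2. Hence (∃s.B ⊔ C) ⊑ (B ⊔ C): entailed.

Yes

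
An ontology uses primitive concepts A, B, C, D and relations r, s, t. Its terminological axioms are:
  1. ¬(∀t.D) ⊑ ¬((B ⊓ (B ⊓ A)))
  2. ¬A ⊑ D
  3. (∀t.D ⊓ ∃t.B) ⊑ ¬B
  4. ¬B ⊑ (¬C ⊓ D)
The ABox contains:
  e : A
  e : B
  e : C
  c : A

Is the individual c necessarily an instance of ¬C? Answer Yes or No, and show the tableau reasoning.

No

1. c : ¬C?  L(c) = {A} ∪ {C}
   open: L(c) ⊇ {A, B, C, ∀t.D, ∀t.¬B} — c ∉ ¬C possible
2. Hence c : ¬C: not entailed.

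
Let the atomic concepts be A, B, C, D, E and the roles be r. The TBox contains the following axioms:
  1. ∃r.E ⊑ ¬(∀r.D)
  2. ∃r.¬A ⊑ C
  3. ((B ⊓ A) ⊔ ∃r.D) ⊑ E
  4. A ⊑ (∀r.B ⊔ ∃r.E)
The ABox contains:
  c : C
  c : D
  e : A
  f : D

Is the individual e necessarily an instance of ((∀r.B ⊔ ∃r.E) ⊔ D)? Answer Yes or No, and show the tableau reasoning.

1. e : ((∀r.B ⊔ ∃r.E) ⊔ D)?  L(e) = {A} ∪ {((∃r.¬B ⊓ ∀r.¬E) ⊓ ¬D)}
   clash {E, ¬E} at an ∃-successor — e ∈ ((∀r.B ⊔ ∃r.E) ⊔ D)
2. Hence e : ((∀r.B ⊔ ∃r.E) ⊔ D): entailed.

Yes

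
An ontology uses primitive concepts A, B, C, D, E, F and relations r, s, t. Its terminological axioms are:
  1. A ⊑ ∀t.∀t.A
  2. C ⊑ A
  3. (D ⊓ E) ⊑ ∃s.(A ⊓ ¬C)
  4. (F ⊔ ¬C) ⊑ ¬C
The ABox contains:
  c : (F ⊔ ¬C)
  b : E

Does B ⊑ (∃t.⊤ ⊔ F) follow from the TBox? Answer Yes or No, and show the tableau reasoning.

No

1. B ⊑ (∃t.⊤ ⊔ F)  ⇔  (B ⊓ (∀t.⊥ ⊓ ¬F)) unsat w.r.t. T
   open: L(x₀) ⊇ {B, ¬A, ¬C, ¬D, ¬F, …}
2. Hence B ⊑ (∃t.⊤ ⊔ F): not entailed.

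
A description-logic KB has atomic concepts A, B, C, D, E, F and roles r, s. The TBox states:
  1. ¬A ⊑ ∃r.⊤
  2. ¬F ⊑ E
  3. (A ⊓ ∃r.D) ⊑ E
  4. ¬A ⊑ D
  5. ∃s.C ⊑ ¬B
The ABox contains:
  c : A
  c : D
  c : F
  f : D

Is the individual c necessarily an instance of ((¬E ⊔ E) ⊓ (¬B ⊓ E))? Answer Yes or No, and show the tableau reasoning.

No

1. c : ((¬E ⊔ E) ⊓ (¬B ⊓ E))?  L(c) = {A, D, F} ∪ {((E ⊓ ¬E) ⊔ (B ⊔ ¬E))}
   open: L(c) ⊇ {A, B, D, F, ∀r.¬D, …} — c ∉ ((¬E ⊔ E) ⊓ (¬B ⊓ E)) possible
2. Hence c : ((¬E ⊔ E) ⊓ (¬B ⊓ E)): not entailed.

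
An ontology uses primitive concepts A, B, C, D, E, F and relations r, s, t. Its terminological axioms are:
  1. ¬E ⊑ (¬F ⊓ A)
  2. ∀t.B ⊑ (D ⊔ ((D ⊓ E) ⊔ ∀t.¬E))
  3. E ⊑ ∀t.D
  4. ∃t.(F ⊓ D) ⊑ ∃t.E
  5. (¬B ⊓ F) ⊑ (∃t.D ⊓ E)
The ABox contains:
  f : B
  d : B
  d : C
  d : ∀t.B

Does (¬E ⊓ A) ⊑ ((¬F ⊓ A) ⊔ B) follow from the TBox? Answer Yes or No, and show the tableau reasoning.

Yes

1. (¬E ⊓ A) ⊑ ((¬F ⊓ A) ⊔ B)  ⇔  ((¬E ⊓ A) ⊓ ((F ⊔ ¬A) ⊓ ¬B)) unsat w.r.t. T
   all branches close; clash {A, ¬A} at x₀
2. Hence (¬E ⊓ A) ⊑ ((¬F ⊓ A) ⊔ B): entailed.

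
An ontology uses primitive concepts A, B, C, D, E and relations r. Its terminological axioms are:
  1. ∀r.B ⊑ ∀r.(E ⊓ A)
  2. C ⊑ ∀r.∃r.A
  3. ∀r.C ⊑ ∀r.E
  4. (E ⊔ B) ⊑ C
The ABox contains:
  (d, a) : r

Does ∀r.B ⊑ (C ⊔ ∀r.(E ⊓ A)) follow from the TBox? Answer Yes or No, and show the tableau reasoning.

1. ∀r.B ⊑ (C ⊔ ∀r.(E ⊓ A))  ⇔  (∀r.B ⊓ (¬C ⊓ ∃r.(¬E ⊔ ¬A))) unsat w.r.t. T
   all branches close; clash {C, ¬C} at x₀
2. Hence ∀r.B ⊑ (C ⊔ ∀r.(E ⊓ A)): entailed.

Yes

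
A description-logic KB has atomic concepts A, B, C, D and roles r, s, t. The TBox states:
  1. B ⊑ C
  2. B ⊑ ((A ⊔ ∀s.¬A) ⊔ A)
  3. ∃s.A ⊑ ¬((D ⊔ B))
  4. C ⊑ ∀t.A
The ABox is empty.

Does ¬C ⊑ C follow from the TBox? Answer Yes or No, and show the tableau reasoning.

No

1. ¬C ⊑ C  ⇔  (¬C ⊓ ¬C) unsat w.r.t. T
   open: L(x₀) ⊇ {¬B, ¬C, ∀s.¬A}
2. Hence ¬C ⊑ C: not entailed.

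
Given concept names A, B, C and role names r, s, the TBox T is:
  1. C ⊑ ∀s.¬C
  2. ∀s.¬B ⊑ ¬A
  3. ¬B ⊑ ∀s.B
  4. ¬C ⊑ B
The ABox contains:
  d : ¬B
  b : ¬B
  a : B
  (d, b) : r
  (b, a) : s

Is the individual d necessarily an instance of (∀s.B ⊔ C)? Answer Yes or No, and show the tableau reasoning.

1. d : (∀s.B ⊔ C)?  L(d) = {¬B} ∪ {(∃s.¬B ⊓ ¬C)}
   clash {B, ¬B} at d — d ∈ (∀s.B ⊔ C)
2. Hence d : (∀s.B ⊔ C): entailed.

Yes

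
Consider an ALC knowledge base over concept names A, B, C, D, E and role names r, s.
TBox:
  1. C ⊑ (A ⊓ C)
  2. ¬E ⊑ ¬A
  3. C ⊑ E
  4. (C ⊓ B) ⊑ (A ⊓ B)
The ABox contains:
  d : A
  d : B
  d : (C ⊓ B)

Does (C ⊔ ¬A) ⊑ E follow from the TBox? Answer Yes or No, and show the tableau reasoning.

1. (C ⊔ ¬A) ⊑ E  ⇔  ((C ⊔ ¬A) ⊓ ¬E) unsat w.r.t. T
   apply at x₀: ¬E⊑¬A
   open: L(x₀) ⊇ {¬A, ¬C, ¬E}
2. Hence (C ⊔ ¬A) ⊑ E: not entailed.

No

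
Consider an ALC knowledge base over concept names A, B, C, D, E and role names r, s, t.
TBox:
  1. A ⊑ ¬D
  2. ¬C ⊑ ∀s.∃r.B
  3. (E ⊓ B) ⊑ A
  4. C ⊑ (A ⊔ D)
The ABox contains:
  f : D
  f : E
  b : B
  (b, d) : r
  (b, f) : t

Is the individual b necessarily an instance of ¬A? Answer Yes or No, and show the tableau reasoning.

No

1. b : ¬A?  L(b) = {B} ∪ {A}
   apply at b: A⊑¬D
   open: L(b) ⊇ {A, B, ¬C, ¬D, ∀s.∃r.B} — b ∉ ¬A possible
2. Hence b : ¬A: not entailed.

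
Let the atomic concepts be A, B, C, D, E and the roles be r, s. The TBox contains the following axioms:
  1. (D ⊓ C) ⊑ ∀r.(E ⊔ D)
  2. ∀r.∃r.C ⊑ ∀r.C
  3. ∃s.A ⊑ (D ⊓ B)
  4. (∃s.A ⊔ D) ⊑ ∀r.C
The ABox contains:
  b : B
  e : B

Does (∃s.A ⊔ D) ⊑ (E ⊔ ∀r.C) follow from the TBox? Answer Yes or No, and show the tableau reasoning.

Yes

1. (∃s.A ⊔ D) ⊑ (E ⊔ ∀r.C)  ⇔  ((∃s.A ⊔ D) ⊓ (¬E ⊓ ∃r.¬C)) unsat w.r.t. T
   all branches close; clash {C, ¬C} at an ∃-successor
2. Hence (∃s.A ⊔ D) ⊑ (E ⊔ ∀r.C): entailed.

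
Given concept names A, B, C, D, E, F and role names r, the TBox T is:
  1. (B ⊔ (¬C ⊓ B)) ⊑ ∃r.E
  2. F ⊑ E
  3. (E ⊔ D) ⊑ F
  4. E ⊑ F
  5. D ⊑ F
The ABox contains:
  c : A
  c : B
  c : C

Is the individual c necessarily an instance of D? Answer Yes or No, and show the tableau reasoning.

1. c : D?  L(c) = {A, B, C} ∪ {¬D}
   open: L(c) ⊇ {A, B, C, ¬D, ¬E, …} (+ ∃-successors) — c ∉ D possible
2. Hence c : D: not entailed.

No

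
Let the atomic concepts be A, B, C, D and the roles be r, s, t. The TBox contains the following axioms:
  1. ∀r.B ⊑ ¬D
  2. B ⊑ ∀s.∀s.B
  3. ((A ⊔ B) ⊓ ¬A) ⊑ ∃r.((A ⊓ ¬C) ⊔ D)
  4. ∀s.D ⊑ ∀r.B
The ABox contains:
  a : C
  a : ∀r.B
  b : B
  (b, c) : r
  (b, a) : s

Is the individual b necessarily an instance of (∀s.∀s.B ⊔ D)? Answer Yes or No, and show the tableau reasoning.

1. b : (∀s.∀s.B ⊔ D)?  L(b) = {B} ∪ {(∃s.∃s.¬B ⊓ ¬D)}
   clash {B, ¬B} at an ∃-successor — b ∈ (∀s.∀s.B ⊔ D)
2. Hence b : (∀s.∀s.B ⊔ D): entailed.

Yes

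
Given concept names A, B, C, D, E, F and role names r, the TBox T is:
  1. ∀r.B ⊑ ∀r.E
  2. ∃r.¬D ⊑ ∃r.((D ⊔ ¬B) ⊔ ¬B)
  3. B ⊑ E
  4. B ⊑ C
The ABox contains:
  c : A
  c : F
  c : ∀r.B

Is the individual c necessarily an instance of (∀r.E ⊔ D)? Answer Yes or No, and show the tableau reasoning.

1. c : (∀r.E ⊔ D)?  L(c) = {A, F, ∀r.B} ∪ {(∃r.¬E ⊓ ¬D)}
   clash {E, ¬E} at an ∃-successor — c ∈ (∀r.E ⊔ D)
2. Hence c : (∀r.E ⊔ D): entailed.

Yes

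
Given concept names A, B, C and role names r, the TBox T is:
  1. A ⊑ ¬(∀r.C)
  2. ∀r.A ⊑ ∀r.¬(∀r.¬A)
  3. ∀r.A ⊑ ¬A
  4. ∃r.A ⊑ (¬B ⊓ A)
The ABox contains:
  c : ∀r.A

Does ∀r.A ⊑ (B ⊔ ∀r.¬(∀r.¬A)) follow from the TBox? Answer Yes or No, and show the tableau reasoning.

1. ∀r.A ⊑ (B ⊔ ∀r.¬(∀r.¬A))  ⇔  (∀r.A ⊓ (¬B ⊓ ∃r.∀r.¬A)) unsat w.r.t. T
   all branches close; clash {A, ¬A} at x₀
2. Hence ∀r.A ⊑ (B ⊔ ∀r.¬(∀r.¬A)): entailed.

Yes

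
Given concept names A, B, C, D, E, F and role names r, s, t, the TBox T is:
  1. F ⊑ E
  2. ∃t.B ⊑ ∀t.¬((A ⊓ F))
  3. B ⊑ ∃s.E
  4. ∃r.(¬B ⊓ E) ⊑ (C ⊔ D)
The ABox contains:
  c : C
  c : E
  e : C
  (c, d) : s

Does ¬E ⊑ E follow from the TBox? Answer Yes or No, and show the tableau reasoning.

No

1. ¬E ⊑ E  ⇔  (¬E ⊓ ¬E) unsat w.r.t. T
   open: L(x₀) ⊇ {¬B, ¬E, ¬F, ∀r.(B ⊔ ¬E), ∀t.¬B}
2. Hence ¬E ⊑ E: not entailed.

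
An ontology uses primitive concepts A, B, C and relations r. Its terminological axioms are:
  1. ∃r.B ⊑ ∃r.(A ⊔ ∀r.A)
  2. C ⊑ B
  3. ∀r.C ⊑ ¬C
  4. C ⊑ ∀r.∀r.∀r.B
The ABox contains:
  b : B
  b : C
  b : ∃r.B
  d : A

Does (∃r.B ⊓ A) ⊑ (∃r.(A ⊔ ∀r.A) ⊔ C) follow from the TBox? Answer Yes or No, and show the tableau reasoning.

Yes

1. (∃r.B ⊓ A) ⊑ (∃r.(A ⊔ ∀r.A) ⊔ C)  ⇔  ((∃r.B ⊓ A) ⊓ (∀r.(¬A ⊓ ∃r.¬A) ⊓ ¬C)) unsat w.r.t. T
   all branches close; clash {A, ¬A} at an ∃-successor
2. Hence (∃r.B ⊓ A) ⊑ (∃r.(A ⊔ ∀r.A) ⊔ C): entailed.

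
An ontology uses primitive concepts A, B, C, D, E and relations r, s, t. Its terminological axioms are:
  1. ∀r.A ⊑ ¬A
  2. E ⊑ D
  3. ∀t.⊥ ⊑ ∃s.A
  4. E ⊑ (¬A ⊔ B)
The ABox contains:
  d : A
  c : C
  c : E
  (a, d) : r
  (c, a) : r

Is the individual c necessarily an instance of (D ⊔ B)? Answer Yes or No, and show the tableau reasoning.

Yes

1. c : (D ⊔ B)?  L(c) = {C, E} ∪ {(¬D ⊓ ¬B)}
   clash {D, ¬D} at c — c ∈ (D ⊔ B)
2. Hence c : (D ⊔ B): entailed.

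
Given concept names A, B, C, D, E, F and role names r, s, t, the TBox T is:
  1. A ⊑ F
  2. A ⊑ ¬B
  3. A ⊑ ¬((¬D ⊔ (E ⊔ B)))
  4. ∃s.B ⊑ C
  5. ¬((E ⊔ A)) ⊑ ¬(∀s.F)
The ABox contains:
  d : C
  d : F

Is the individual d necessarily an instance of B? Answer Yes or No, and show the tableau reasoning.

No

1. d : B?  L(d) = {C, F} ∪ {¬B}
   open: L(d) ⊇ {C, E, F, ¬A, ¬B} — d ∉ B possible
2. Hence d : B: not entailed.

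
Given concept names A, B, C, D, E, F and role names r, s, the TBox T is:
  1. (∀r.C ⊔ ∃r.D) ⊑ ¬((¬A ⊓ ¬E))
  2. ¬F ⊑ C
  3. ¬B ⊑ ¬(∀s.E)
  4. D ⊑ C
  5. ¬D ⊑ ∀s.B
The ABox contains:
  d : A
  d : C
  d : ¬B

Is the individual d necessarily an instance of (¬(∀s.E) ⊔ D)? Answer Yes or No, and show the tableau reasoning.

1. d : (¬(∀s.E) ⊔ D)?  L(d) = {A, C, ¬B} ∪ {(∀s.E ⊓ ¬D)}
   clash {E, ¬E} at an ∃-successor — d ∈ (¬(∀s.E) ⊔ D)
2. Hence d : (¬(∀s.E) ⊔ D): entailed.

Yes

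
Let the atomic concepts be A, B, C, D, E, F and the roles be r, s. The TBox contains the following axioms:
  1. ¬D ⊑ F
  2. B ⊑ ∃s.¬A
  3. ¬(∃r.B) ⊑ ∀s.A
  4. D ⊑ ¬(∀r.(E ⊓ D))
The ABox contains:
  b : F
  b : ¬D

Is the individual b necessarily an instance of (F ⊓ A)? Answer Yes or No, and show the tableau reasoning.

No

1. b : (F ⊓ A)?  L(b) = {F, ¬D} ∪ {(¬F ⊔ ¬A)}
   open: L(b) ⊇ {F, ¬A, ¬B, ¬D, ∃r.B} (+ ∃-successors) — b ∉ (F ⊓ A) possible
2. Hence b : (F ⊓ A): not entailed.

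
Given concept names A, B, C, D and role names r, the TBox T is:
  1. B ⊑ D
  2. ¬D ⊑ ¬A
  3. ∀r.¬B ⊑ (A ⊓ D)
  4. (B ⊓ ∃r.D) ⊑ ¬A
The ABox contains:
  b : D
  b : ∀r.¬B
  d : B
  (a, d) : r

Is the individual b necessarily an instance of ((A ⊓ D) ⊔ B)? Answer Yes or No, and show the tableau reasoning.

Yes

1. b : ((A ⊓ D) ⊔ B)?  L(b) = {D, ∀r.¬B} ∪ {((¬A ⊔ ¬D) ⊓ ¬B)}
   clash {D, ¬D} at b — b ∈ ((A ⊓ D) ⊔ B)
2. Hence b : ((A ⊓ D) ⊔ B): entailed.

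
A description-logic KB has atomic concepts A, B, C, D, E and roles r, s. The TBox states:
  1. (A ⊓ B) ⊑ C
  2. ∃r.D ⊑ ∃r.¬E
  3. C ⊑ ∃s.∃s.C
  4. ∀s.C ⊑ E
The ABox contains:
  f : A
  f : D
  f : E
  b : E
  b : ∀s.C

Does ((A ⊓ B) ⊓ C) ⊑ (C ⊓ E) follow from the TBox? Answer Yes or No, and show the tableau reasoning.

1. ((A ⊓ B) ⊓ C) ⊑ (C ⊓ E)  ⇔  (((A ⊓ B) ⊓ C) ⊓ (¬C ⊔ ¬E)) unsat w.r.t. T
   apply at x₀: C⊑∃s.∃s.C
   open: L(x₀) ⊇ {A, B, C, ¬E, ∀r.¬D, …} (+ ∃-successors)
2. Hence ((A ⊓ B) ⊓ C) ⊑ (C ⊓ E): not entailed.

No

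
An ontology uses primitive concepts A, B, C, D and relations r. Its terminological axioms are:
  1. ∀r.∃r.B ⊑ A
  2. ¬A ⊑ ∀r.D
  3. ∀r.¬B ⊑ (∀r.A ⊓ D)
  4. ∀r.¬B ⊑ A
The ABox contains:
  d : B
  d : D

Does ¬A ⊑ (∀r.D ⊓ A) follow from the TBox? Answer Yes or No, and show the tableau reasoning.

No

1. ¬A ⊑ (∀r.D ⊓ A)  ⇔  (¬A ⊓ (∃r.¬D ⊔ ¬A)) unsat w.r.t. T
   apply at x₀: ¬A⊑∀r.D
   open: L(x₀) ⊇ {¬A, ∀r.D, ∃r.B, ∃r.∀r.¬B} (+ ∃-successors)
2. Hence ¬A ⊑ (∀r.D ⊓ A): not entailed.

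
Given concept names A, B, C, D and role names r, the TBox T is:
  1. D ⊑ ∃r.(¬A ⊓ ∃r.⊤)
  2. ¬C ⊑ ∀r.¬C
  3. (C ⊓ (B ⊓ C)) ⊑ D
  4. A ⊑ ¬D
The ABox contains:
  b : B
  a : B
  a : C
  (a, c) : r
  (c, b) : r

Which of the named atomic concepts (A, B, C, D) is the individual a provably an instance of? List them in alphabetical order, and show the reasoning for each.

1. a : A?  L(a) = {B, C} ∪ {¬A}
   open: L(a) ⊇ {B, C, D, ¬A, ∃r.(¬A ⊓ ∃r.⊤)} (+ ∃-successors) — a ∉ A possible
2. a : B?  L(a) = {B, C} ∪ {¬B}
   clash {B, ¬B} at a — a ∈ B
3. a : C?  L(a) = {B, C} ∪ {¬C}
   clash {C, ¬C} at a — a ∈ C
4. a : D?  L(a) = {B, C} ∪ {¬D}
   clash {D, ¬D} at a — a ∈ D
5. Entailed for a: {B, C, D}

{B, C, D}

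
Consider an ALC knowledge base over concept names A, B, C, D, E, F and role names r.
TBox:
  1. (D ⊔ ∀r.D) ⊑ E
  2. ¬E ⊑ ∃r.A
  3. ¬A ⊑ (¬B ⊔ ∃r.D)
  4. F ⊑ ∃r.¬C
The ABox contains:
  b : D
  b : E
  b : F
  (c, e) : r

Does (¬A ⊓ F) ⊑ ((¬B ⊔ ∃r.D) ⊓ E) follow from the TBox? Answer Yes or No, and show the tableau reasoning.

1. (¬A ⊓ F) ⊑ ((¬B ⊔ ∃r.D) ⊓ E)  ⇔  ((¬A ⊓ F) ⊓ ((B ⊓ ∀r.¬D) ⊔ ¬E)) unsat w.r.t. T
   apply at x₀: ¬A⊑(¬B ⊔ ∃r.D); F⊑∃r.¬C
   open: L(x₀) ⊇ {F, ¬A, ¬B, ¬D, ¬E, …} (+ ∃-successors)
2. Hence (¬A ⊓ F) ⊑ ((¬B ⊔ ∃r.D) ⊓ E): not entailed.

No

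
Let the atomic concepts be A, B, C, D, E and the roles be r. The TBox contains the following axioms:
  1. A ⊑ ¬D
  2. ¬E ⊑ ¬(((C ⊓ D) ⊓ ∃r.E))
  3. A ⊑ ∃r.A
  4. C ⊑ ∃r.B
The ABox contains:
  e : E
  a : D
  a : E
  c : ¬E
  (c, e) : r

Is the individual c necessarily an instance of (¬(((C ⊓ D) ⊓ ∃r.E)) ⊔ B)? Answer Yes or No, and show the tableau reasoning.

1. c : (¬(((C ⊓ D) ⊓ ∃r.E)) ⊔ B)?  L(c) = {¬E} ∪ {(((C ⊓ D) ⊓ ∃r.E) ⊓ ¬B)}
   clash {D, ¬D} at c — c ∈ (¬(((C ⊓ D) ⊓ ∃r.E)) ⊔ B)
2. Hence c : (¬(((C ⊓ D) ⊓ ∃r.E)) ⊔ B): entailed.

Yes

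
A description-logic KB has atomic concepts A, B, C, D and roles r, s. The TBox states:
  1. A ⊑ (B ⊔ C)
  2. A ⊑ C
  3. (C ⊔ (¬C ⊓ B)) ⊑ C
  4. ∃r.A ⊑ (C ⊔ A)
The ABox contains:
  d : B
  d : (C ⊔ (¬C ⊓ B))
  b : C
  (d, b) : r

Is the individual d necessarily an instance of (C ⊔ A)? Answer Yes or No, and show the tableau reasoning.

1. d : (C ⊔ A)?  L(d) = {B, (C ⊔ (¬C ⊓ B))} ∪ {(¬C ⊓ ¬A)}
   clash {A, ¬A} at d — d ∈ (C ⊔ A)
2. Hence d : (C ⊔ A): entailed.

Yes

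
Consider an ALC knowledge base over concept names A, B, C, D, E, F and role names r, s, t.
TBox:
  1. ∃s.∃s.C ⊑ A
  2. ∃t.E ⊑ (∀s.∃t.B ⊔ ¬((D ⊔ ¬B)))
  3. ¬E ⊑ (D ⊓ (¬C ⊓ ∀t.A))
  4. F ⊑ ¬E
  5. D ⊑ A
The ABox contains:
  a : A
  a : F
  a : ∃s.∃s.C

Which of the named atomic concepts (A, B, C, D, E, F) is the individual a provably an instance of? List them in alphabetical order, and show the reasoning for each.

{A, D, F}

1. a : A?  L(a) = {A, F, ∃s.∃s.C} ∪ {¬A}
   clash {A, ¬A} at a — a ∈ A
2. a : B?  L(a) = {A, F, ∃s.∃s.C} ∪ {¬B}
   apply at a: F⊑¬E
   open: L(a) ⊇ {A, D, F, ¬B, ¬C, …} (+ ∃-successors) — a ∉ B possible
3. a : C?  L(a) = {A, F, ∃s.∃s.C} ∪ {¬C}
   apply at a: F⊑¬E
   open: L(a) ⊇ {A, D, F, ¬C, ¬E, …} (+ ∃-successors) — a ∉ C possible
4. a : D?  L(a) = {A, F, ∃s.∃s.C} ∪ {¬D}
   clash {D, ¬D} at a — a ∈ D
5. a : E?  L(a) = {A, F, ∃s.∃s.C} ∪ {¬E}
   apply at a: ¬E⊑(D ⊓ (¬C ⊓ ∀t.A))
   open: L(a) ⊇ {A, D, F, ¬C, ¬E, …} (+ ∃-successors) — a ∉ E possible
6. a : F?  L(a) = {A, F, ∃s.∃s.C} ∪ {¬F}
   clash {F, ¬F} at a — a ∈ F
7. Entailed for a: {A, D, F}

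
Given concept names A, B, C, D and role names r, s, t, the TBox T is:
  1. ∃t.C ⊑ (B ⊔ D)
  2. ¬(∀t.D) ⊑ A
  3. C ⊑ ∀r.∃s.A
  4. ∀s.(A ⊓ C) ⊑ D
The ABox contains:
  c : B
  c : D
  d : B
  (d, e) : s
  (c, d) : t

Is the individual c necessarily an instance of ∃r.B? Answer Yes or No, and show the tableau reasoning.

1. c : ∃r.B?  L(c) = {B, D} ∪ {∀r.¬B}
   open: L(c) ⊇ {B, D, ¬C, ∀r.¬B, ∀t.D, …} — c ∉ ∃r.B possible
2. Hence c : ∃r.B: not entailed.

No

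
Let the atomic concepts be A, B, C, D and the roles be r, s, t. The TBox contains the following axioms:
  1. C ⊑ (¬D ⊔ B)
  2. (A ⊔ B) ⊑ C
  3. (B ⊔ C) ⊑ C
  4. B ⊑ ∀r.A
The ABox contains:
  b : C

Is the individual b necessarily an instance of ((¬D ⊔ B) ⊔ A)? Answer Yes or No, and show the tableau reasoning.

1. b : ((¬D ⊔ B) ⊔ A)?  L(b) = {C} ∪ {((D ⊓ ¬B) ⊓ ¬A)}
   clash {B, ¬B} at b — b ∈ ((¬D ⊔ B) ⊔ A)
2. Hence b : ((¬D ⊔ B) ⊔ A): entailed.

Yes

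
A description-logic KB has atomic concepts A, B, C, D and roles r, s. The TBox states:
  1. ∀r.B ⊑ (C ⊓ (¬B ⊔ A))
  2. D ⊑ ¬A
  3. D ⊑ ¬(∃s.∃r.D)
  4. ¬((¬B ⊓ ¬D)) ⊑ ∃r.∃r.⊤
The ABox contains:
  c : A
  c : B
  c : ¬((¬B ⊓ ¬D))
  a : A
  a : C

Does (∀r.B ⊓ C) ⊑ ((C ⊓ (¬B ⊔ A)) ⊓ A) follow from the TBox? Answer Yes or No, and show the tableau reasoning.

1. (∀r.B ⊓ C) ⊑ ((C ⊓ (¬B ⊔ A)) ⊓ A)  ⇔  ((∀r.B ⊓ C) ⊓ ((¬C ⊔ (B ⊓ ¬A)) ⊔ ¬A)) unsat w.r.t. T
   apply at x₀: ∀r.B⊑(C ⊓ (¬B ⊔ A))
   open: L(x₀) ⊇ {C, ¬A, ¬B, ¬D, ∀r.B}
2. Hence (∀r.B ⊓ C) ⊑ ((C ⊓ (¬B ⊔ A)) ⊓ A): not entailed.

No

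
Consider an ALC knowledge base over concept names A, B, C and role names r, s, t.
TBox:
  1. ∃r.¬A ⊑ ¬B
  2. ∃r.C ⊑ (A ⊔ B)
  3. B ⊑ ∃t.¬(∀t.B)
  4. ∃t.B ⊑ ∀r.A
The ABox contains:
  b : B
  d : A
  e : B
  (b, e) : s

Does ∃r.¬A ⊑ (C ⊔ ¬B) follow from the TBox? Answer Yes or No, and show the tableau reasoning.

1. ∃r.¬A ⊑ (C ⊔ ¬B)  ⇔  (∃r.¬A ⊓ (¬C ⊓ B)) unsat w.r.t. T
   all branches close; clash {B, ¬B} at x₀
2. Hence ∃r.¬A ⊑ (C ⊔ ¬B): entailed.

Yes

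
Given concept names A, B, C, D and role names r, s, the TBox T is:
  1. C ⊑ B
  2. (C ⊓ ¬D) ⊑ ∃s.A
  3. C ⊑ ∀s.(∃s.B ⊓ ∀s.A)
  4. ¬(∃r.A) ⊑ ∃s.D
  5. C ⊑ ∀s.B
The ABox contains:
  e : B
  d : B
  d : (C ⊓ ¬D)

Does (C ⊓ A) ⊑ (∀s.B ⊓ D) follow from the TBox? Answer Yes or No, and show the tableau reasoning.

1. (C ⊓ A) ⊑ (∀s.B ⊓ D)  ⇔  ((C ⊓ A) ⊓ (∃s.¬B ⊔ ¬D)) unsat w.r.t. T
   apply at x₀: C⊑B; C⊑∀s.(∃s.B ⊓ ∀s.A); C⊑∀s.B
   open: L(x₀) ⊇ {A, B, C, ¬D, ∀s.(∃s.B ⊓ ∀s.A), …} (+ ∃-successors)
2. Hence (C ⊓ A) ⊑ (∀s.B ⊓ D): not entailed.

No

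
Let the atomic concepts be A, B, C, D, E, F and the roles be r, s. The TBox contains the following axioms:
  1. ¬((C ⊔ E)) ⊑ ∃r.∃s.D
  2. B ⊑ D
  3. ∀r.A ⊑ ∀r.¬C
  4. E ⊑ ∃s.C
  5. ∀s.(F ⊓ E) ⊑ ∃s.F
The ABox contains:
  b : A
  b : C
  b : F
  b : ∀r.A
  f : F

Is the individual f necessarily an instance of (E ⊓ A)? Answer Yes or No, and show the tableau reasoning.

1. f : (E ⊓ A)?  L(f) = {F} ∪ {(¬E ⊔ ¬A)}
   open: L(f) ⊇ {C, F, ¬B, ¬E, ∃r.¬A, …} (+ ∃-successors) — f ∉ (E ⊓ A) possible
2. Hence f : (E ⊓ A): not entailed.

No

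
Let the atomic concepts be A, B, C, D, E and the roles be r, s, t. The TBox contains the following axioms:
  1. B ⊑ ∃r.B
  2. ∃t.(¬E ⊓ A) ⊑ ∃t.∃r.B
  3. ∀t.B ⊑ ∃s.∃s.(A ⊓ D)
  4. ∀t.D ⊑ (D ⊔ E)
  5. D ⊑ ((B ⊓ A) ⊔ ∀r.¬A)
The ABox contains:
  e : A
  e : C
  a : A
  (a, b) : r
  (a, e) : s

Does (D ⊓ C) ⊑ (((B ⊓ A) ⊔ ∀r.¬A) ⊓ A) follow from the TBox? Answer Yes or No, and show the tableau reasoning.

1. (D ⊓ C) ⊑ (((B ⊓ A) ⊔ ∀r.¬A) ⊓ A)  ⇔  ((D ⊓ C) ⊓ (((¬B ⊔ ¬A) ⊓ ∃r.A) ⊔ ¬A)) unsat w.r.t. T
   apply at x₀: D⊑((B ⊓ A) ⊔ ∀r.¬A)
   open: L(x₀) ⊇ {C, D, ¬A, ¬B, ∀r.¬A, …} (+ ∃-successors)
2. Hence (D ⊓ C) ⊑ (((B ⊓ A) ⊔ ∀r.¬A) ⊓ A): not entailed.

No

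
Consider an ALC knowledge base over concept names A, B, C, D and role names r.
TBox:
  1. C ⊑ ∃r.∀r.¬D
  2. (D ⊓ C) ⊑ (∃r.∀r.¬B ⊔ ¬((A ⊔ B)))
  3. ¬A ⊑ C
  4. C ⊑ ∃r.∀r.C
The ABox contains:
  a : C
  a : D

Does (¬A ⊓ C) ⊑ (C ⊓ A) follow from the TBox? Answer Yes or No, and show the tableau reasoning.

No

1. (¬A ⊓ C) ⊑ (C ⊓ A)  ⇔  ((¬A ⊓ C) ⊓ (¬C ⊔ ¬A)) unsat w.r.t. T
   apply at x₀: C⊑∃r.∀r.¬D; C⊑∃r.∀r.C
   open: L(x₀) ⊇ {C, ¬A, ¬D, ∃r.∀r.C, ∃r.∀r.¬D} (+ ∃-successors)
2. Hence (¬A ⊓ C) ⊑ (C ⊓ A): not entailed.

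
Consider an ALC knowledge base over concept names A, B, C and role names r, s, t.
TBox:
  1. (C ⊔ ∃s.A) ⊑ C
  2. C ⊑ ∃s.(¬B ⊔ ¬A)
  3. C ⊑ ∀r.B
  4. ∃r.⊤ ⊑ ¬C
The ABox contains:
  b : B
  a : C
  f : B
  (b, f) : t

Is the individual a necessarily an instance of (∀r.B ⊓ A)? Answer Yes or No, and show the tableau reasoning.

1. a : (∀r.B ⊓ A)?  L(a) = {C} ∪ {(∃r.¬B ⊔ ¬A)}
   apply at a: C⊑∃s.(¬B ⊔ ¬A); C⊑∀r.B
   open: L(a) ⊇ {C, ¬A, ∀r.B, ∀r.⊥, ∃s.(¬B ⊔ ¬A)} (+ ∃-successors) — a ∉ (∀r.B ⊓ A) possible
2. Hence a : (∀r.B ⊓ A): not entailed.

No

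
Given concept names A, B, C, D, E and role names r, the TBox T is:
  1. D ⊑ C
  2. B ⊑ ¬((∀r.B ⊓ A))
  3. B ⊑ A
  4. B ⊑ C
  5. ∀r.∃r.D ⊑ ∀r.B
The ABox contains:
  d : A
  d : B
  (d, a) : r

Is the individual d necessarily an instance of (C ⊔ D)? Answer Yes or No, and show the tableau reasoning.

Yes

1. d : (C ⊔ D)?  L(d) = {A, B} ∪ {(¬C ⊓ ¬D)}
   clash {C, ¬C} at d — d ∈ (C ⊔ D)
2. Hence d : (C ⊔ D): entailed.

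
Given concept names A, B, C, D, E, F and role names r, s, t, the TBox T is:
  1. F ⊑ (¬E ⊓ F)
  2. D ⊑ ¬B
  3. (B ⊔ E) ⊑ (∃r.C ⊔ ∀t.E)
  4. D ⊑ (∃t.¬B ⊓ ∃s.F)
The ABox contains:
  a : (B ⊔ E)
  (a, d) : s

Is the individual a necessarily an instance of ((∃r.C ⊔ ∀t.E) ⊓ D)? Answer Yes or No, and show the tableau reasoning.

No

1. a : ((∃r.C ⊔ ∀t.E) ⊓ D)?  L(a) = {(B ⊔ E)} ∪ {((∀r.¬C ⊓ ∃t.¬E) ⊔ ¬D)}
   apply at a: (B ⊔ E)⊑(∃r.C ⊔ ∀t.E)
   open: L(a) ⊇ {B, ¬D, ¬F, ∃r.C} (+ ∃-successors) — a ∉ ((∃r.C ⊔ ∀t.E) ⊓ D) possible
2. Hence a : ((∃r.C ⊔ ∀t.E) ⊓ D): not entailed.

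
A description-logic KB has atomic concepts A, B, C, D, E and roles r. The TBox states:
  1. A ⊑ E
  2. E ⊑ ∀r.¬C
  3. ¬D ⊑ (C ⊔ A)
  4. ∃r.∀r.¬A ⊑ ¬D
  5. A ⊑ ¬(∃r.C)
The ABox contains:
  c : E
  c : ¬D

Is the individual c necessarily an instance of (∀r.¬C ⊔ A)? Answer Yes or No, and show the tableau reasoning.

1. c : (∀r.¬C ⊔ A)?  L(c) = {E, ¬D} ∪ {(∃r.C ⊓ ¬A)}
   clash {A, ¬A} at c — c ∈ (∀r.¬C ⊔ A)
2. Hence c : (∀r.¬C ⊔ A): entailed.

Yes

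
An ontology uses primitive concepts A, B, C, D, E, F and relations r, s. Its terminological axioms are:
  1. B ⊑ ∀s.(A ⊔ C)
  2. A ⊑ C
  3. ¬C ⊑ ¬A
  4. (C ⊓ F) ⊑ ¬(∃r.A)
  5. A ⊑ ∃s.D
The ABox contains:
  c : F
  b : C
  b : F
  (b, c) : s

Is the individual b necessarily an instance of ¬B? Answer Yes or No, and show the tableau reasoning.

No

1. b : ¬B?  L(b) = {C, F} ∪ {B}
   apply at b: B⊑∀s.(A ⊔ C)
   open: L(b) ⊇ {B, C, F, ¬A, ∀r.¬A, …} — b ∉ ¬B possible
2. Hence b : ¬B: not entailed.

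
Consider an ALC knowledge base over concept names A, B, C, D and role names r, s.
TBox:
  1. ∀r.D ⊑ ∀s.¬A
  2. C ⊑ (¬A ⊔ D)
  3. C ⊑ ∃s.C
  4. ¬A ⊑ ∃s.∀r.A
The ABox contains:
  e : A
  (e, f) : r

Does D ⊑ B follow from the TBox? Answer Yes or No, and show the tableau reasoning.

No

1. D ⊑ B  ⇔  (D ⊓ ¬B) unsat w.r.t. T
   open: L(x₀) ⊇ {A, D, ¬B, ¬C, ∃r.¬D} (+ ∃-successors)
2. Hence D ⊑ B: not entailed.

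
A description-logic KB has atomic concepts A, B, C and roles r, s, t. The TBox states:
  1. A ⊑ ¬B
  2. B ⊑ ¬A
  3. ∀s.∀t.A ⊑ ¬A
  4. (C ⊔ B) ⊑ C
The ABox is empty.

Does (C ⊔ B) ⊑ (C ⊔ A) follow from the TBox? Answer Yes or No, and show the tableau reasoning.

Yes

1. (C ⊔ B) ⊑ (C ⊔ A)  ⇔  ((C ⊔ B) ⊓ (¬C ⊓ ¬A)) unsat w.r.t. T
   all branches close; clash {C, ¬C} at x₀
2. Hence (C ⊔ B) ⊑ (C ⊔ A): entailed.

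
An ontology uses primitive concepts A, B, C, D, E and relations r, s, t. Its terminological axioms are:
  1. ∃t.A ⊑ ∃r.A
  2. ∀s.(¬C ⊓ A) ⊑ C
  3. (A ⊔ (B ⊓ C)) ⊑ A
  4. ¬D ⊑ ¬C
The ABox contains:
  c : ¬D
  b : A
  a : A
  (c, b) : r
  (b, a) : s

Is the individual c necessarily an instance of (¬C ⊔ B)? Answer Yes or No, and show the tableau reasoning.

1. c : (¬C ⊔ B)?  L(c) = {¬D} ∪ {(C ⊓ ¬B)}
   clash {C, ¬C} at c — c ∈ (¬C ⊔ B)
2. Hence c : (¬C ⊔ B): entailed.

Yes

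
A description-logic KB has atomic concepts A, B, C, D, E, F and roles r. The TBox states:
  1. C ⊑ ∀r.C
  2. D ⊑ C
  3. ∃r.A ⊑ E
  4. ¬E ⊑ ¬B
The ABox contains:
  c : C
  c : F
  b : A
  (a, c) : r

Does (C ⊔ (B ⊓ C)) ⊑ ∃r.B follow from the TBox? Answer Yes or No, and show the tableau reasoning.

1. (C ⊔ (B ⊓ C)) ⊑ ∃r.B  ⇔  ((C ⊔ (B ⊓ C)) ⊓ ∀r.¬B) unsat w.r.t. T
   open: L(x₀) ⊇ {C, E, ∀r.C, ∀r.¬B}
2. Hence (C ⊔ (B ⊓ C)) ⊑ ∃r.B: not entailed.

No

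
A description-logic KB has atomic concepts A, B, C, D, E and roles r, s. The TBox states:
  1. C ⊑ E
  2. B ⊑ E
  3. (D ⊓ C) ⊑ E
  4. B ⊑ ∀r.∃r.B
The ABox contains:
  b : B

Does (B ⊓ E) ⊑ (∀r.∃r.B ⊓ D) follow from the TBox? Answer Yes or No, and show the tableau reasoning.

1. (B ⊓ E) ⊑ (∀r.∃r.B ⊓ D)  ⇔  ((B ⊓ E) ⊓ (∃r.∀r.¬B ⊔ ¬D)) unsat w.r.t. T
   apply at x₀: B⊑∀r.∃r.B
   open: L(x₀) ⊇ {B, E, ¬D, ∀r.∃r.B}
2. Hence (B ⊓ E) ⊑ (∀r.∃r.B ⊓ D): not entailed.

No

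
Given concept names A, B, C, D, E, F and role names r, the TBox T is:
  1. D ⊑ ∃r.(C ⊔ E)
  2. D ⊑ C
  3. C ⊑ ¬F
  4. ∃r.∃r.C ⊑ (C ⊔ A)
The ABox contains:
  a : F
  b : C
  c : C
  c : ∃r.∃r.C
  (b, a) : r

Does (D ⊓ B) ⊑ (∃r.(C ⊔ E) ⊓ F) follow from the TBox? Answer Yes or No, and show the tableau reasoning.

1. (D ⊓ B) ⊑ (∃r.(C ⊔ E) ⊓ F)  ⇔  ((D ⊓ B) ⊓ (∀r.(¬C ⊓ ¬E) ⊔ ¬F)) unsat w.r.t. T
   apply at x₀: D⊑∃r.(C ⊔ E); D⊑C
   open: L(x₀) ⊇ {B, C, D, ¬F, ∀r.∀r.¬C, …} (+ ∃-successors)
2. Hence (D ⊓ B) ⊑ (∃r.(C ⊔ E) ⊓ F): not entailed.

No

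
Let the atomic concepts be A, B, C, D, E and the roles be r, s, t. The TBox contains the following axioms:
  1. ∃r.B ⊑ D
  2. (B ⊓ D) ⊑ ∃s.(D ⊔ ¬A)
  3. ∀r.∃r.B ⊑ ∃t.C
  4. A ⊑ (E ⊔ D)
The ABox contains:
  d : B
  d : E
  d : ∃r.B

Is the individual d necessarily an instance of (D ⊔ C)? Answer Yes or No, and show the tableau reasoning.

Yes

1. d : (D ⊔ C)?  L(d) = {B, E, ∃r.B} ∪ {(¬D ⊓ ¬C)}
   clash {D, ¬D} at d — d ∈ (D ⊔ C)
2. Hence d : (D ⊔ C): entailed.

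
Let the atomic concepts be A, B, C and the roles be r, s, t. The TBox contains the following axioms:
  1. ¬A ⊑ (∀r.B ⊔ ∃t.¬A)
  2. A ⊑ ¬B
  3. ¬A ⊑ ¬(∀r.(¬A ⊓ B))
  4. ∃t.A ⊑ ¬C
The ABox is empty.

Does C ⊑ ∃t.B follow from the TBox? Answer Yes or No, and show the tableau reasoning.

1. C ⊑ ∃t.B  ⇔  (C ⊓ ∀t.¬B) unsat w.r.t. T
   open: L(x₀) ⊇ {C, ¬A, ∀t.¬A, ∀t.¬B, ∃r.(A ⊔ ¬B), …} (+ ∃-successors)
2. Hence C ⊑ ∃t.B: not entailed.

No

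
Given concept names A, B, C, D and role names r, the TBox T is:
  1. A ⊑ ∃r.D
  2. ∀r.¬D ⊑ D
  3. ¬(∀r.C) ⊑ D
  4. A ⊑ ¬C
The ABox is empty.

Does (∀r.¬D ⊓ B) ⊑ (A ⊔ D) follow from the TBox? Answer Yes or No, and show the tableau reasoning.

1. (∀r.¬D ⊓ B) ⊑ (A ⊔ D)  ⇔  ((∀r.¬D ⊓ B) ⊓ (¬A ⊓ ¬D)) unsat w.r.t. T
   all branches close; clash {D, ¬D} at x₀
2. Hence (∀r.¬D ⊓ B) ⊑ (A ⊔ D): entailed.

Yes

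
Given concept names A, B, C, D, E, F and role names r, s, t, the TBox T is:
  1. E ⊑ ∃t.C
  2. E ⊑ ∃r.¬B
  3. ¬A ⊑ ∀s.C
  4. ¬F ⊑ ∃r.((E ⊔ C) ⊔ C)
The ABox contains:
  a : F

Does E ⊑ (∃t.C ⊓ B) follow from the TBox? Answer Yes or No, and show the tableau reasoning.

No

1. E ⊑ (∃t.C ⊓ B)  ⇔  (E ⊓ (∀t.¬C ⊔ ¬B)) unsat w.r.t. T
   apply at x₀: E⊑∃t.C; E⊑∃r.¬B
   open: L(x₀) ⊇ {A, E, F, ¬B, ∃r.¬B, …} (+ ∃-successors)
2. Hence E ⊑ (∃t.C ⊓ B): not entailed.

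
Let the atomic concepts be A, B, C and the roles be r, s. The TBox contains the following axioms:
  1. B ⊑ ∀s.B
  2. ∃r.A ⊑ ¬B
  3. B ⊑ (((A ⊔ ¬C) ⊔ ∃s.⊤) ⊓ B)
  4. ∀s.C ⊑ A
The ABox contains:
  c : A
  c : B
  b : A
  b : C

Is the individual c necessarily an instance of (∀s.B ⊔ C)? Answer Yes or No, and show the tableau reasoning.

Yes

1. c : (∀s.B ⊔ C)?  L(c) = {A, B} ∪ {(∃s.¬B ⊓ ¬C)}
   clash {B, ¬B} at c — c ∈ (∀s.B ⊔ C)
2. Hence c : (∀s.B ⊔ C): entailed.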